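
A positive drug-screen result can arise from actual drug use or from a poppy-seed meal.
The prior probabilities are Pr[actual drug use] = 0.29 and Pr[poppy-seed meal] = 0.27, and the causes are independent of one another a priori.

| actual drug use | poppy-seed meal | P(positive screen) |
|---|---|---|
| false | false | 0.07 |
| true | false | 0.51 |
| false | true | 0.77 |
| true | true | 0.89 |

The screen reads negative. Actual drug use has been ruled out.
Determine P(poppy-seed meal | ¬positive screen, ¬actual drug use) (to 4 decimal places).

P(poppy-seed meal | ¬positive screen, ¬actual drug use) ≈ 0.0838

Weight on poppy-seed meal=true, given the evidence: 0.23×0.27 = 0.062100
The normalizing constant is 0.93×0.73 + 0.23×0.27 = 0.741000
P(poppy-seed meal | ¬positive screen, ¬actual drug use) = 0.062100/0.741000 ≈ 0.0838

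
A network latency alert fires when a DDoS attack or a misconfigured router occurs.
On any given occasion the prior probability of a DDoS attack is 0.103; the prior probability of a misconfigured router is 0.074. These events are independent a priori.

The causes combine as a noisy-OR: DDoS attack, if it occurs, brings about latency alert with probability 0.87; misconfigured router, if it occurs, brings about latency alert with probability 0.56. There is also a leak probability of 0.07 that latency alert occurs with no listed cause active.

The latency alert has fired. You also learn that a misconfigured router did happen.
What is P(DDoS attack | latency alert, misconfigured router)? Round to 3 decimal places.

P(DDoS attack | latency alert, misconfigured router) ≈ 0.155

Under noisy-OR, P(latency alert | causes) = 1 − (1−0.07)·∏(1−qᵢ) over the active causes.
Weight on DDoS attack=true, given the evidence: 0.946804·0.103 = 0.097521
Normalizer over all consistent configurations: 0.5908·0.897 + 0.946804·0.103 = 0.627469
P(DDoS attack | latency alert, misconfigured router) = 0.097521/0.627469 ≈ 0.155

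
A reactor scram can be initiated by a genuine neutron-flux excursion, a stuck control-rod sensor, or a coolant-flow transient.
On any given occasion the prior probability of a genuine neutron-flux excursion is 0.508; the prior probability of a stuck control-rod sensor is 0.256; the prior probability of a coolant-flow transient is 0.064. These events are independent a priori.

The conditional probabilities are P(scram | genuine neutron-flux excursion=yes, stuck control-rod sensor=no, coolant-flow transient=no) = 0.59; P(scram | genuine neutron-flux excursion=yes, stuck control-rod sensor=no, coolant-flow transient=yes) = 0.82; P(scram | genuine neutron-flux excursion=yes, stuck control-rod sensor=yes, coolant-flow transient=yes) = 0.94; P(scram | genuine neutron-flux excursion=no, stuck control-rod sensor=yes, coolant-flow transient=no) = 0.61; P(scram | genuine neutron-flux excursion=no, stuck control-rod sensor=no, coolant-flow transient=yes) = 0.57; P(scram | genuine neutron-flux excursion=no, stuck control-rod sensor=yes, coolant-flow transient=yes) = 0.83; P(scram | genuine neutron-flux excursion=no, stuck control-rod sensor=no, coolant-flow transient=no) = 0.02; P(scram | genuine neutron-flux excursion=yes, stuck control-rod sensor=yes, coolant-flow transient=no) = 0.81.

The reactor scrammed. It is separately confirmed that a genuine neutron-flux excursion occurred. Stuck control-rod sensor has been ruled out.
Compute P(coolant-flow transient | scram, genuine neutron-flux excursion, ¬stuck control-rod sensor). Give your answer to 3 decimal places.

P(coolant-flow transient | scram, genuine neutron-flux excursion, ¬stuck control-rod sensor) ≈ 0.087

Weight on coolant-flow transient=true, given the evidence: 0.82*0.064 = 0.052480
Normalizer over all consistent configurations: 0.59*0.936 + 0.82*0.064 = 0.604720
Posterior = 0.052480 / 0.604720 ≈ 0.087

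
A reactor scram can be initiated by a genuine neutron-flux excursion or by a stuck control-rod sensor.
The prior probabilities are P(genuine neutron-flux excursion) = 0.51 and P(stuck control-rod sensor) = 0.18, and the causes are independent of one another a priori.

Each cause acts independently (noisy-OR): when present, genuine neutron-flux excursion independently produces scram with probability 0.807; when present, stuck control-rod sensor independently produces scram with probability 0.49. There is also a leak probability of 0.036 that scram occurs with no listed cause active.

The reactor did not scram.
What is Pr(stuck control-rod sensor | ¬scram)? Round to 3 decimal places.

Under noisy-OR, P(scram | causes) = 1 − (1−0.036)·∏(1−qᵢ) over the active causes.
Numerator (weight on configurations with stuck control-rod sensor): 0.043363 + 0.008711 = 0.052074
Normalizer over all consistent configurations: 0.964*0.49*0.82 + 0.49164*0.49*0.18 + 0.186052*0.51*0.82 + 0.094887*0.51*0.18 = 0.517216
P(stuck control-rod sensor | ¬scram) = 0.052074/0.517216 ≈ 0.101

Pr(stuck control-rod sensor | ¬scram) ≈ 0.101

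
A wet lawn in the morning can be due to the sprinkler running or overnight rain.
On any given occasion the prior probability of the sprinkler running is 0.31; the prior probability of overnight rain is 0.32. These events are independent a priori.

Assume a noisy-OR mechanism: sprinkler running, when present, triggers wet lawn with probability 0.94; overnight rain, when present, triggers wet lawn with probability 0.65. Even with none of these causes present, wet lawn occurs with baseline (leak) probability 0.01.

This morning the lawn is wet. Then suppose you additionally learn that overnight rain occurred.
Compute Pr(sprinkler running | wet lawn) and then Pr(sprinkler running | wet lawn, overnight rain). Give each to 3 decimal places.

Pr(sprinkler running | wet lawn) ≈ 0.665; Pr(sprinkler running | wet lawn, overnight rain) ≈ 0.402

Under noisy-OR, P(wet lawn | causes) = 1 − (1−0.01)·∏(1−qᵢ) over the active causes.
P(wet lawn) = 0.01·0.69·0.68 + 0.6535·0.69·0.32 + 0.9406·0.31·0.68 + 0.97921·0.31·0.32 = 0.004692 + 0.144293 + 0.198278 + 0.097138 = 0.444401
The sprinkler running-present share is 0.198278 + 0.097138 = 0.295416.
So P(sprinkler running | wet lawn) = 0.295416/0.444401 ≈ 0.665.

With the extra evidence:
Numerator (weight on configurations with sprinkler running): 0.97921*0.31 = 0.303555
The normalizing constant is 0.6535*0.69 + 0.97921*0.31 = 0.754470
Posterior = 0.303555 / 0.754470 ≈ 0.402
This is intercausal reasoning (explaining away): once overnight rain accounts for the wet lawn, sprinkler running becomes less likely.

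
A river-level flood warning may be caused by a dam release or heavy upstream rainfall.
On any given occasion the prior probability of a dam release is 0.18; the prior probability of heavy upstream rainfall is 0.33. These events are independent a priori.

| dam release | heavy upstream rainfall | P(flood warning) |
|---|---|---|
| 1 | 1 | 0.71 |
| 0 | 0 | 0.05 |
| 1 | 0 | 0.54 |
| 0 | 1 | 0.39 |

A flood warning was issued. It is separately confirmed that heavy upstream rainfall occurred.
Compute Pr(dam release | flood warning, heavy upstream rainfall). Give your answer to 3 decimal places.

Pr(dam release | flood warning, heavy upstream rainfall) ≈ 0.286

P(flood warning | heavy upstream rainfall) = 0.39*0.82 + 0.71*0.18 = 0.319800 + 0.127800 = 0.447600
The dam release-present share is 0.71*0.18 = 0.127800.
So P(dam release | flood warning, heavy upstream rainfall) = 0.127800/0.447600 ≈ 0.286.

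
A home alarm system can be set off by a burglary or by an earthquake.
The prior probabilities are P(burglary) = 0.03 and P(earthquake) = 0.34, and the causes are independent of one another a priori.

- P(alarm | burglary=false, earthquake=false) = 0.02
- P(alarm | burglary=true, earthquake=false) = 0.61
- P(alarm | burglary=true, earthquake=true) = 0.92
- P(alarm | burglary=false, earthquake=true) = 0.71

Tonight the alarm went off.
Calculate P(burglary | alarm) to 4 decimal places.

By total probability over the 4 (burglary, earthquake) configurations:
  P(alarm) = 0.02×0.97×0.66 + 0.71×0.97×0.34 + 0.61×0.03×0.66 + 0.92×0.03×0.34
        = 0.012804 + 0.234158 + 0.012078 + 0.009384 = 0.268424
Keeping only the burglary-present terms gives 0.021462, so
  P(burglary | alarm) = 0.021462 / 0.268424 ≈ 0.0800

P(burglary | alarm) ≈ 0.0800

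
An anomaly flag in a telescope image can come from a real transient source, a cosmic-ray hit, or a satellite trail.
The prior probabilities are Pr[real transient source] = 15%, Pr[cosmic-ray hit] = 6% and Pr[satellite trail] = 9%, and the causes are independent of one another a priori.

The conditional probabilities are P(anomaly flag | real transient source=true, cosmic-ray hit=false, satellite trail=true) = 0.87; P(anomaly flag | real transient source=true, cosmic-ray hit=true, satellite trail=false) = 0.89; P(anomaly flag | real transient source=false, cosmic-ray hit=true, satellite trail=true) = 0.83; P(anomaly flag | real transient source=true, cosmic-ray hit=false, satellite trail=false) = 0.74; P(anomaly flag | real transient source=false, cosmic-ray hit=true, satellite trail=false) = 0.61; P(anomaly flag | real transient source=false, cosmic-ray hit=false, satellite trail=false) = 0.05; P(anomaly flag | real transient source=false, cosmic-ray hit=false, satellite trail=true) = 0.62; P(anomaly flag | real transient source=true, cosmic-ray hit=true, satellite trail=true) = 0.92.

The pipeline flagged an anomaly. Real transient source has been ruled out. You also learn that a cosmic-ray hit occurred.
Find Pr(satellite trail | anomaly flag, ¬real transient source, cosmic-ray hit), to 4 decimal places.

Sum P(anomaly flag|·) weighted by the priors over both values of satellite trail:
  P(anomaly flag | ¬real transient source, cosmic-ray hit) = 0.61×0.91 + 0.83×0.09
        = 0.555100 + 0.074700 = 0.629800
Configurations with satellite trail contribute 0.074700, so
  P(satellite trail | anomaly flag, ¬real transient source, cosmic-ray hit) = 0.074700 / 0.629800 ≈ 0.1186

Pr(satellite trail | anomaly flag, ¬real transient source, cosmic-ray hit) ≈ 0.1186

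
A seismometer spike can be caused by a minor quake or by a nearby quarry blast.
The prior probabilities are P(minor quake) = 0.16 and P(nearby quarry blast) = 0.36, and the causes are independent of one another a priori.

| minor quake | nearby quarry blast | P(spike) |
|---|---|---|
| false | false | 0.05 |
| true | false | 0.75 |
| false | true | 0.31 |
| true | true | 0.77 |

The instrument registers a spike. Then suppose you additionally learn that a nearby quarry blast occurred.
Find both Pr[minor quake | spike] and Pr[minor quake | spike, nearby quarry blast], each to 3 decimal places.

Weight on minor quake=true, given the evidence: 0.076800 + 0.044352 = 0.121152
Normalizer over all consistent configurations: 0.05×0.84×0.64 + 0.31×0.84×0.36 + 0.75×0.16×0.64 + 0.77×0.16×0.36 = 0.241776
P(minor quake | spike) = 0.121152/0.241776 ≈ 0.501

Now also conditioning on nearby quarry blast=true:
P(spike | nearby quarry blast) = 0.31*0.84 + 0.77*0.16 = 0.260400 + 0.123200 = 0.383600
The minor quake-present share is 0.77*0.16 = 0.123200.
So P(minor quake | spike, nearby quarry blast) = 0.123200/0.383600 ≈ 0.321.

Pr[minor quake | spike] ≈ 0.501; Pr[minor quake | spike, nearby quarry blast] ≈ 0.321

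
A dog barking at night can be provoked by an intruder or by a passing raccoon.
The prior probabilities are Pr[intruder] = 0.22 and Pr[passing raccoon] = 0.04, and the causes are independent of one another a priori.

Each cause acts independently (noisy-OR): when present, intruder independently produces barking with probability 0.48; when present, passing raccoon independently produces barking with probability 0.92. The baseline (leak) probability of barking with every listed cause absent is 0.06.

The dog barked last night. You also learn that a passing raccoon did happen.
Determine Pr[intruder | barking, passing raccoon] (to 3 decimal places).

Under noisy-OR, P(barking | causes) = 1 − (1−0.06)·∏(1−qᵢ) over the active causes.
Weight on intruder=true, given the evidence: 0.960896×0.22 = 0.211397
The normalizing constant is 0.9248×0.78 + 0.960896×0.22 = 0.932741
Posterior = 0.211397 / 0.932741 ≈ 0.227

Pr[intruder | barking, passing raccoon] ≈ 0.227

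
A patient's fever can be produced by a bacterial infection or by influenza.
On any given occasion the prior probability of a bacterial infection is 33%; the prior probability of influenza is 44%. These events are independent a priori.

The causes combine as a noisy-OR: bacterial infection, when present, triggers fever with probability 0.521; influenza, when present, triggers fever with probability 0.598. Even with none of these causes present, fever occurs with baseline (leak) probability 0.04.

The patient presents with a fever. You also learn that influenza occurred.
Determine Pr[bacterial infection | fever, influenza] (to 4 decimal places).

Under noisy-OR, P(fever | causes) = 1 − (1−0.04)·∏(1−qᵢ) over the active causes.
P(fever | influenza) = 0.61408*0.67 + 0.815144*0.33 = 0.411434 + 0.268998 = 0.680432
Restricting to configurations with bacterial infection present: 0.815144*0.33 = 0.268998.
Hence the posterior is 0.268998/0.680432 ≈ 0.3953.

Pr[bacterial infection | fever, influenza] ≈ 0.3953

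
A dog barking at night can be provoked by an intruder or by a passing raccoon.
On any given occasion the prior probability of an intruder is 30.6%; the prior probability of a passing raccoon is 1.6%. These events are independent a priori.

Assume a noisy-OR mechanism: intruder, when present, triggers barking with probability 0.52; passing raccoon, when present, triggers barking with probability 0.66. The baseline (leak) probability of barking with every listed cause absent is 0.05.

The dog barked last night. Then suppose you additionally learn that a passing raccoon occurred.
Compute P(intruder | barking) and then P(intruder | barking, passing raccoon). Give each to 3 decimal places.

Under noisy-OR, P(barking | causes) = 1 − (1−0.05)·∏(1−qᵢ) over the active causes.
Weight on intruder=true, given the evidence: 0.163801 + 0.004137 = 0.167938
Normalizer over all consistent configurations: 0.05×0.694×0.984 + 0.677×0.694×0.016 + 0.544×0.306×0.984 + 0.84496×0.306×0.016 = 0.209600
P(intruder | barking) = 0.167938/0.209600 ≈ 0.801

Now condition on the additional information:
Enumerate both values of intruder and weight by the priors:
  P(barking | passing raccoon) = 0.677*0.694 + 0.84496*0.306
        = 0.469838 + 0.258558 = 0.728396
Keeping only the intruder-present terms gives 0.258558, so
  P(intruder | barking, passing raccoon) = 0.258558 / 0.728396 ≈ 0.355

P(intruder | barking) ≈ 0.801; P(intruder | barking, passing raccoon) ≈ 0.355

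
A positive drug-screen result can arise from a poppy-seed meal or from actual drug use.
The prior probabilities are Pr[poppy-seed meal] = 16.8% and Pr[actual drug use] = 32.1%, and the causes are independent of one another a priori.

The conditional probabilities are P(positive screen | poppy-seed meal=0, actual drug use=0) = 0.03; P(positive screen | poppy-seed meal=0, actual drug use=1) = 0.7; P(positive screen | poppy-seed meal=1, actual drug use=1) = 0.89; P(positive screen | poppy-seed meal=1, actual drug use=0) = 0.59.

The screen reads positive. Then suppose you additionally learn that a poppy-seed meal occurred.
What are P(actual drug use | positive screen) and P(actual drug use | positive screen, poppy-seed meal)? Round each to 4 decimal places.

P(positive screen) = 0.03·0.832·0.679 + 0.7·0.832·0.321 + 0.59·0.168·0.679 + 0.89·0.168·0.321 = 0.016948 + 0.186950 + 0.067302 + 0.047996 = 0.319196
Of this, 0.234946 comes from 0.186950 + 0.047996 (the actual drug use=true cases).
So P(actual drug use | positive screen) = 0.234946/0.319196 ≈ 0.7361.

With the extra evidence:
Numerator (weight on configurations with actual drug use): 0.89·0.321 = 0.285690
Denominator P(positive screen | poppy-seed meal): 0.59·0.679 + 0.89·0.321 = 0.686300
P(actual drug use | positive screen, poppy-seed meal) = 0.285690/0.686300 ≈ 0.4163

P(actual drug use | positive screen) ≈ 0.7361; P(actual drug use | positive screen, poppy-seed meal) ≈ 0.4163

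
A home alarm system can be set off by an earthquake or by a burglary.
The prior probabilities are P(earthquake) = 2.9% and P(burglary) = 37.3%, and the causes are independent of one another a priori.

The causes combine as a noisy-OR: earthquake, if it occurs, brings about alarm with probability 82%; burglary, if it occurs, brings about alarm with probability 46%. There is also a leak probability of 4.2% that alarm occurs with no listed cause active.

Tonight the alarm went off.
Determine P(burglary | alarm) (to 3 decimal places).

Under noisy-OR, P(alarm | causes) = 1 − (1−0.042)·∏(1−qᵢ) over the active causes.
P(alarm) = 0.042*0.971*0.627 + 0.48268*0.971*0.373 + 0.82756*0.029*0.627 + 0.906882*0.029*0.373 = 0.025570 + 0.174818 + 0.015048 + 0.009810 = 0.225246
The burglary-present share is 0.174818 + 0.009810 = 0.184628.
Hence the posterior is 0.184628/0.225246 ≈ 0.820.

P(burglary | alarm) ≈ 0.820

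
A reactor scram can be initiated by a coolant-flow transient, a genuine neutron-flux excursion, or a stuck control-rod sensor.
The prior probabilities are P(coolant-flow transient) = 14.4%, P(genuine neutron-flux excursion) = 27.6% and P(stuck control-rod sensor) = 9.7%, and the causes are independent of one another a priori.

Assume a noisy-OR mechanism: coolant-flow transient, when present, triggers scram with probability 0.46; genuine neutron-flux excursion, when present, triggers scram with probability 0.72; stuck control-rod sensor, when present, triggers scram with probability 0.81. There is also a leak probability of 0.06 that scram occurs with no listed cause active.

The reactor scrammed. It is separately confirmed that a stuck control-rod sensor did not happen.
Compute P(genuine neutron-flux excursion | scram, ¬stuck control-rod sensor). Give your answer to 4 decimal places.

Under noisy-OR, P(scram | causes) = 1 − (1−0.06)·∏(1−qᵢ) over the active causes.
Sum P(scram|·) weighted by the priors over the 4 (coolant-flow transient, genuine neutron-flux excursion) configurations:
  P(scram | ¬stuck control-rod sensor) = 0.06×0.856×0.724 + 0.7368×0.856×0.276 + 0.4924×0.144×0.724 + 0.857872×0.144×0.276
        = 0.037185 + 0.174073 + 0.051336 + 0.034095 = 0.296689
Configurations with genuine neutron-flux excursion contribute 0.208168, so
  P(genuine neutron-flux excursion | scram, ¬stuck control-rod sensor) = 0.208168 / 0.296689 ≈ 0.7016

P(genuine neutron-flux excursion | scram, ¬stuck control-rod sensor) ≈ 0.7016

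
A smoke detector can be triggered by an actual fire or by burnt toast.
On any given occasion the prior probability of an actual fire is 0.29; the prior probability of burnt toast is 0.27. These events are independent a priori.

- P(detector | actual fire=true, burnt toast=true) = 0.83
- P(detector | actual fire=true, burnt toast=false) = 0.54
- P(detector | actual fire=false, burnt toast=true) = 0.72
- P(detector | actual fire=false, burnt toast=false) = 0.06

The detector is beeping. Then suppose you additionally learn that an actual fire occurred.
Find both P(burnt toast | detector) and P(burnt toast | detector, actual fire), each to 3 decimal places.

Numerator (weight on configurations with burnt toast): 0.138024 + 0.064989 = 0.203013
Normalizer over all consistent configurations: 0.06×0.71×0.73 + 0.72×0.71×0.27 + 0.54×0.29×0.73 + 0.83×0.29×0.27 = 0.348429
Posterior = 0.203013 / 0.348429 ≈ 0.583

Now also conditioning on actual fire=true:
P(detector | actual fire) = 0.54*0.73 + 0.83*0.27 = 0.394200 + 0.224100 = 0.618300
Of this, 0.224100 comes from 0.83*0.27 (the burnt toast=true cases).
So P(burnt toast | detector, actual fire) = 0.224100/0.618300 ≈ 0.362.
Conditioning on actual fire lowers the posterior on burnt toast: the classic explaining-away effect in a common-effect structure.

P(burnt toast | detector) ≈ 0.583; P(burnt toast | detector, actual fire) ≈ 0.362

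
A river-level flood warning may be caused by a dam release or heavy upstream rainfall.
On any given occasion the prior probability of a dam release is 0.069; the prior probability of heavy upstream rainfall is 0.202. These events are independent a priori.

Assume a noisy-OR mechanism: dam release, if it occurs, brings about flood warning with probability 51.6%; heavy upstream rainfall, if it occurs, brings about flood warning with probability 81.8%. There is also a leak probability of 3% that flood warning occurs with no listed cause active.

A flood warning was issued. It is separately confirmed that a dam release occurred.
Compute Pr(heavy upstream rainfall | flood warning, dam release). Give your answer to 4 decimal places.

Under noisy-OR, P(flood warning | causes) = 1 − (1−0.03)·∏(1−qᵢ) over the active causes.
P(flood warning | dam release) = 0.53052*0.798 + 0.914555*0.202 = 0.423355 + 0.184740 = 0.608095
The heavy upstream rainfall-present share is 0.914555*0.202 = 0.184740.
P(heavy upstream rainfall | flood warning, dam release) = 0.184740 / 0.608095 ≈ 0.3038

Pr(heavy upstream rainfall | flood warning, dam release) ≈ 0.3038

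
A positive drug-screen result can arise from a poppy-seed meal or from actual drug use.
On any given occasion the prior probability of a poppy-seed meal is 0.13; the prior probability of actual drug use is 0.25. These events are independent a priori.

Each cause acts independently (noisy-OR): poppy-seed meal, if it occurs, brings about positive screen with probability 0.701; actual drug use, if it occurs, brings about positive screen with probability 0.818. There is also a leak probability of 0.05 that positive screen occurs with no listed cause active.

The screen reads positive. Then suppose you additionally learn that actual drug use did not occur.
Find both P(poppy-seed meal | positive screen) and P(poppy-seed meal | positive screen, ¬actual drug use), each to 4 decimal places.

Under noisy-OR, P(positive screen | causes) = 1 − (1−0.05)·∏(1−qᵢ) over the active causes.
Weight on poppy-seed meal=true, given the evidence: 0.069805 + 0.030820 = 0.100625
The normalizing constant is 0.05×0.87×0.75 + 0.8271×0.87×0.25 + 0.71595×0.13×0.75 + 0.948303×0.13×0.25 = 0.313144
P(poppy-seed meal | positive screen) = 0.100625/0.313144 ≈ 0.3213

Now also conditioning on actual drug use≠true:
Sum P(positive screen|·) weighted by the priors over both values of poppy-seed meal:
  P(positive screen | ¬actual drug use) = 0.05·0.87 + 0.71595·0.13
        = 0.043500 + 0.093074 = 0.136574
Keeping only the poppy-seed meal-present terms gives 0.093074, so
  P(poppy-seed meal | positive screen, ¬actual drug use) = 0.093074 / 0.136574 ≈ 0.6815
Ruling out actual drug use raises the posterior on poppy-seed meal — the flip side of explaining away.

P(poppy-seed meal | positive screen) ≈ 0.3213; P(poppy-seed meal | positive screen, ¬actual drug use) ≈ 0.6815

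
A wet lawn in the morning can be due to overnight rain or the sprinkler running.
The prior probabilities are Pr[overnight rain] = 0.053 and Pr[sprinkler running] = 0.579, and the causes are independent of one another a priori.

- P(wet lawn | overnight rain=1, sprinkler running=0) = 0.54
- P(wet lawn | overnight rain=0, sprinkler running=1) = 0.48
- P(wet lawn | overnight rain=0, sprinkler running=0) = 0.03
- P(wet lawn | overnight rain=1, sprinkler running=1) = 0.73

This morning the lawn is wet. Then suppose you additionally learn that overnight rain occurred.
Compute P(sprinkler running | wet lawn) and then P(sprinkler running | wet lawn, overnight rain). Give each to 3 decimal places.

P(sprinkler running | wet lawn) ≈ 0.922; P(sprinkler running | wet lawn, overnight rain) ≈ 0.650

P(wet lawn) = 0.03*0.947*0.421 + 0.48*0.947*0.579 + 0.54*0.053*0.421 + 0.73*0.053*0.579 = 0.011961 + 0.263190 + 0.012049 + 0.022402 = 0.309602
Restricting to configurations with sprinkler running present: 0.263190 + 0.022402 = 0.285592.
P(sprinkler running | wet lawn) = 0.285592 / 0.309602 ≈ 0.922

With the extra evidence:
By total probability over both values of sprinkler running:
  P(wet lawn | overnight rain) = 0.54×0.421 + 0.73×0.579
        = 0.227340 + 0.422670 = 0.650010
Keeping only the sprinkler running-present terms gives 0.422670, so
  P(sprinkler running | wet lawn, overnight rain) = 0.422670 / 0.650010 ≈ 0.650
Conditioning on overnight rain lowers the posterior on sprinkler running: the classic explaining-away effect in a common-effect structure.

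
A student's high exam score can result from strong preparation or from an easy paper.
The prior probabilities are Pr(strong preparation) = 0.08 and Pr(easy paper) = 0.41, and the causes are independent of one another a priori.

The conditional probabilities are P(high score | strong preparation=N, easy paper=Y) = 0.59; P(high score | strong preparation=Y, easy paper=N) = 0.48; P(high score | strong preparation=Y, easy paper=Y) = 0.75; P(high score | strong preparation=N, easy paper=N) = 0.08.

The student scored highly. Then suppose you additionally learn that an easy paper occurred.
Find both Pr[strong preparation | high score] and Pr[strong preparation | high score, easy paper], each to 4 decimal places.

Pr[strong preparation | high score] ≈ 0.1509; Pr[strong preparation | high score, easy paper] ≈ 0.0995

Weight on strong preparation=true, given the evidence: 0.022656 + 0.024600 = 0.047256
Normalizer over all consistent configurations: 0.08*0.92*0.59 + 0.59*0.92*0.41 + 0.48*0.08*0.59 + 0.75*0.08*0.41 = 0.313228
P(strong preparation | high score) = 0.047256/0.313228 ≈ 0.1509

With the extra evidence:
Numerator (weight on configurations with strong preparation): 0.75*0.08 = 0.060000
The normalizing constant is 0.59*0.92 + 0.75*0.08 = 0.602800
P(strong preparation | high score, easy paper) = 0.060000/0.602800 ≈ 0.0995
The drop from 0.1509 to 0.0995 is the explaining-away (discounting) effect.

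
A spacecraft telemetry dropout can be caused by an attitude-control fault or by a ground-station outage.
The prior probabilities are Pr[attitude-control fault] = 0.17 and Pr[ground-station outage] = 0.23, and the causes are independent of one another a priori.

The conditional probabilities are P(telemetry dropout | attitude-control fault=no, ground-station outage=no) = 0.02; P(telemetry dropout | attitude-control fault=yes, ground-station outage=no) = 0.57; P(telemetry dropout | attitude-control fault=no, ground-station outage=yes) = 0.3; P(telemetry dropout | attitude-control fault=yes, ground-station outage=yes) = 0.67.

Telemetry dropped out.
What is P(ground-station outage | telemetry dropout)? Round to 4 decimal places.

P(ground-station outage | telemetry dropout) ≈ 0.4885

Enumerate the 4 (attitude-control fault, ground-station outage) configurations and weight by the priors:
  P(telemetry dropout) = 0.02·0.83·0.77 + 0.3·0.83·0.23 + 0.57·0.17·0.77 + 0.67·0.17·0.23
        = 0.012782 + 0.057270 + 0.074613 + 0.026197 = 0.170862
The terms with ground-station outage present sum to 0.083467, so
  P(ground-station outage | telemetry dropout) = 0.083467 / 0.170862 ≈ 0.4885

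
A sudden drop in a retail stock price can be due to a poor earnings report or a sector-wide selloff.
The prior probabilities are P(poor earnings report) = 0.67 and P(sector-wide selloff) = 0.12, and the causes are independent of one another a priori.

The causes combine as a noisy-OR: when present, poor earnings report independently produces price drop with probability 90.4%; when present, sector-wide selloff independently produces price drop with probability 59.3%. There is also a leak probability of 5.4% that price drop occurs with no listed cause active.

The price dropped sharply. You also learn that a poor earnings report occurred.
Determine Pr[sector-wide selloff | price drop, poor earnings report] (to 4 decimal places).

Under noisy-OR, P(price drop | causes) = 1 − (1−0.054)·∏(1−qᵢ) over the active causes.
Weight on sector-wide selloff=true, given the evidence: 0.963038*0.12 = 0.115565
Denominator P(price drop | poor earnings report): 0.909184*0.88 + 0.963038*0.12 = 0.915647
P(sector-wide selloff | price drop, poor earnings report) = 0.115565/0.915647 ≈ 0.1262

Pr[sector-wide selloff | price drop, poor earnings report] ≈ 0.1262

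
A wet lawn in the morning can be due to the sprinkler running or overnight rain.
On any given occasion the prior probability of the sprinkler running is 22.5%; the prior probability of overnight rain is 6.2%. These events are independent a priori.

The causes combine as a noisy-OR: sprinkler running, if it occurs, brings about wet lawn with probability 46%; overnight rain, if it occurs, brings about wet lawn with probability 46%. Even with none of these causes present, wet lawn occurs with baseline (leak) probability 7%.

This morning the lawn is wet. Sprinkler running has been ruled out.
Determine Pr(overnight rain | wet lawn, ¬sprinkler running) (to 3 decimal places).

Under noisy-OR, P(wet lawn | causes) = 1 − (1−0.07)·∏(1−qᵢ) over the active causes.
By total probability over both values of overnight rain:
  P(wet lawn | ¬sprinkler running) = 0.07·0.938 + 0.4978·0.062
        = 0.065660 + 0.030864 = 0.096524
Configurations with overnight rain contribute 0.030864, so
  P(overnight rain | wet lawn, ¬sprinkler running) = 0.030864 / 0.096524 ≈ 0.320

Pr(overnight rain | wet lawn, ¬sprinkler running) ≈ 0.320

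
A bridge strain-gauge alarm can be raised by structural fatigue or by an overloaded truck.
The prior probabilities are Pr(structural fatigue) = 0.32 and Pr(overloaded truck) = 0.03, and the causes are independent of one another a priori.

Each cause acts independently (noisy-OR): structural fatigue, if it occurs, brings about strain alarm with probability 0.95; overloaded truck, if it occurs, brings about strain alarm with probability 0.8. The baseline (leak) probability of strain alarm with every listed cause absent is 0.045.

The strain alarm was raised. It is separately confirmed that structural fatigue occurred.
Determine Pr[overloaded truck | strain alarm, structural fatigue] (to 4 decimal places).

Pr[overloaded truck | strain alarm, structural fatigue] ≈ 0.0312

Under noisy-OR, P(strain alarm | causes) = 1 − (1−0.045)·∏(1−qᵢ) over the active causes.
P(strain alarm | structural fatigue) = 0.95225*0.97 + 0.99045*0.03 = 0.923682 + 0.029714 = 0.953396
Of this, 0.029714 comes from 0.99045*0.03 (the overloaded truck=true cases).
P(overloaded truck | strain alarm, structural fatigue) = 0.029714 / 0.953396 ≈ 0.0312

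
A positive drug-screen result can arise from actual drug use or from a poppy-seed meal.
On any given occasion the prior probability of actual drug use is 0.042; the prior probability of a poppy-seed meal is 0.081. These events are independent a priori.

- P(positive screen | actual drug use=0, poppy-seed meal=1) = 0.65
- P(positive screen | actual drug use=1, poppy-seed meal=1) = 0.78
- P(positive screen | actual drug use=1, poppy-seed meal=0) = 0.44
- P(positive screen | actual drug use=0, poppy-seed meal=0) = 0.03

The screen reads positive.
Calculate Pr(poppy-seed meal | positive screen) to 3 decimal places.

Pr(poppy-seed meal | positive screen) ≈ 0.550

P(positive screen) = 0.03*0.958*0.919 + 0.65*0.958*0.081 + 0.44*0.042*0.919 + 0.78*0.042*0.081 = 0.026412 + 0.050439 + 0.016983 + 0.002654 = 0.096488
Restricting to configurations with poppy-seed meal present: 0.050439 + 0.002654 = 0.053093.
P(poppy-seed meal | positive screen) = 0.053093 / 0.096488 ≈ 0.550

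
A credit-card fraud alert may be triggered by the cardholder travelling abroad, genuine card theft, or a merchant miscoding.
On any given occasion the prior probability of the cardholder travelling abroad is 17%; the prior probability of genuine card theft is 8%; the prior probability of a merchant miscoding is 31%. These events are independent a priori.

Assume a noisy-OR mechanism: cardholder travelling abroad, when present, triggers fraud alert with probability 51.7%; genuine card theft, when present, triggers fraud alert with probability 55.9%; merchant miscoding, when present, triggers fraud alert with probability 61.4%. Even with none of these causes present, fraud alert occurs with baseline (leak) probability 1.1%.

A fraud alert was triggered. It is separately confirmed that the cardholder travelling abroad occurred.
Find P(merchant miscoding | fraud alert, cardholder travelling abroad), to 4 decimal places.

Under noisy-OR, P(fraud alert | causes) = 1 − (1−0.011)·∏(1−qᵢ) over the active causes.
Numerator (weight on configurations with merchant miscoding): 0.232613 + 0.022783 = 0.255396
The normalizing constant is 0.522313×0.92×0.69 + 0.815613×0.92×0.31 + 0.78934×0.08×0.69 + 0.918685×0.08×0.31 = 0.630532
P(merchant miscoding | fraud alert, cardholder travelling abroad) = 0.255396/0.630532 ≈ 0.4050

P(merchant miscoding | fraud alert, cardholder travelling abroad) ≈ 0.4050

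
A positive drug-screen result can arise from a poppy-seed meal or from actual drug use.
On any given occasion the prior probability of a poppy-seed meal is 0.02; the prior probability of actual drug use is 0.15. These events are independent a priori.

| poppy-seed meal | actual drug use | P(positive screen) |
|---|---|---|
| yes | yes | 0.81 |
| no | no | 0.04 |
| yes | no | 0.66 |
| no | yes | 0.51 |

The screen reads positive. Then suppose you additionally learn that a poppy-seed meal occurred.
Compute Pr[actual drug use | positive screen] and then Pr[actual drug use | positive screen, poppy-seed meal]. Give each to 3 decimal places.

Pr[actual drug use | positive screen] ≈ 0.635; Pr[actual drug use | positive screen, poppy-seed meal] ≈ 0.178

P(positive screen) = 0.04*0.98*0.85 + 0.51*0.98*0.15 + 0.66*0.02*0.85 + 0.81*0.02*0.15 = 0.033320 + 0.074970 + 0.011220 + 0.002430 = 0.121940
Restricting to configurations with actual drug use present: 0.074970 + 0.002430 = 0.077400.
So P(actual drug use | positive screen) = 0.077400/0.121940 ≈ 0.635.

Now condition on the additional information:
Numerator (weight on configurations with actual drug use): 0.81*0.15 = 0.121500
Normalizer over all consistent configurations: 0.66*0.85 + 0.81*0.15 = 0.682500
Posterior = 0.121500 / 0.682500 ≈ 0.178
The drop from 0.635 to 0.178 is the explaining-away (discounting) effect.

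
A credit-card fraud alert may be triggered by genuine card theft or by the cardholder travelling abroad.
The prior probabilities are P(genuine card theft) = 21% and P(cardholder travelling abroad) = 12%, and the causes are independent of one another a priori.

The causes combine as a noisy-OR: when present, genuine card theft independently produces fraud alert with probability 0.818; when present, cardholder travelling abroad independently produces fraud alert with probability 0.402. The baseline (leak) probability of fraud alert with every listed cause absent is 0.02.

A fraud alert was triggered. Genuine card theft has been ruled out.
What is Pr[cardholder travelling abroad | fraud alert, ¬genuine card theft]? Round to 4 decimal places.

Under noisy-OR, P(fraud alert | causes) = 1 − (1−0.02)·∏(1−qᵢ) over the active causes.
P(fraud alert | ¬genuine card theft) = 0.02*0.88 + 0.41396*0.12 = 0.017600 + 0.049675 = 0.067275
Restricting to configurations with cardholder travelling abroad present: 0.41396*0.12 = 0.049675.
Hence the posterior is 0.049675/0.067275 ≈ 0.7384.

Pr[cardholder travelling abroad | fraud alert, ¬genuine card theft] ≈ 0.7384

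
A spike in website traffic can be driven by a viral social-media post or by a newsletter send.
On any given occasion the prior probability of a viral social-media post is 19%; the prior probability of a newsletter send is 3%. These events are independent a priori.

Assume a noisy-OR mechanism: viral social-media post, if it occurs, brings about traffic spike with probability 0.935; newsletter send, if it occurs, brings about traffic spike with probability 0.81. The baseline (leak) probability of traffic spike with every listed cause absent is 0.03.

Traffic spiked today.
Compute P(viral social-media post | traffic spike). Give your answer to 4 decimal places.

P(viral social-media post | traffic spike) ≈ 0.8043

Under noisy-OR, P(traffic spike | causes) = 1 − (1−0.03)·∏(1−qᵢ) over the active causes.
Numerator (weight on configurations with viral social-media post): 0.172680 + 0.005632 = 0.178312
Denominator P(traffic spike): 0.03·0.81·0.97 + 0.8157·0.81·0.03 + 0.93695·0.19·0.97 + 0.98802·0.19·0.03 = 0.221705
P(viral social-media post | traffic spike) = 0.178312/0.221705 ≈ 0.8043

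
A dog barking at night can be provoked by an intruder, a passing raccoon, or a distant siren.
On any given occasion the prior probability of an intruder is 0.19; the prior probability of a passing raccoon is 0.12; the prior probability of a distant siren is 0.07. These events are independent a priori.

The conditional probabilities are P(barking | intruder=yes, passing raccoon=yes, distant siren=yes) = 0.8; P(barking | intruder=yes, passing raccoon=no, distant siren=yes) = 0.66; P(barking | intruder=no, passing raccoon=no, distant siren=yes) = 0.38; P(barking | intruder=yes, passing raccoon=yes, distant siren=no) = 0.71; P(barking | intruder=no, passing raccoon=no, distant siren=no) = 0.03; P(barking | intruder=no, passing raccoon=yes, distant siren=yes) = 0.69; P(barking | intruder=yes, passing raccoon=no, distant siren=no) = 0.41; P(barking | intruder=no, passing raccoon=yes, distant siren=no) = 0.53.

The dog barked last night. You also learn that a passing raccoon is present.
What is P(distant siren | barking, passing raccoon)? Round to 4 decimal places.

Sum P(barking|·) weighted by the priors over the 4 (intruder, distant siren) configurations:
  P(barking | passing raccoon) = 0.53·0.81·0.93 + 0.69·0.81·0.07 + 0.71·0.19·0.93 + 0.8·0.19·0.07
        = 0.399249 + 0.039123 + 0.125457 + 0.010640 = 0.574469
Keeping only the distant siren-present terms gives 0.049763, so
  P(distant siren | barking, passing raccoon) = 0.049763 / 0.574469 ≈ 0.0866

P(distant siren | barking, passing raccoon) ≈ 0.0866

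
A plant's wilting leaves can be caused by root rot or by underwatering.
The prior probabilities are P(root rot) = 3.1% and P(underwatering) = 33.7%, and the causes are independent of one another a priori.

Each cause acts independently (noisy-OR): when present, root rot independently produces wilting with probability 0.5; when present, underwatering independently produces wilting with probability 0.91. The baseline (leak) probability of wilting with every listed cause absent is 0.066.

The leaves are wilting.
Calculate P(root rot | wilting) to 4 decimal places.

P(root rot | wilting) ≈ 0.0578

Under noisy-OR, P(wilting | causes) = 1 − (1−0.066)·∏(1−qᵢ) over the active causes.
P(wilting) = 0.066·0.969·0.663 + 0.91594·0.969·0.337 + 0.533·0.031·0.663 + 0.95797·0.031·0.337 = 0.042402 + 0.299103 + 0.010955 + 0.010008 = 0.362468
Restricting to configurations with root rot present: 0.010955 + 0.010008 = 0.020963.
So P(root rot | wilting) = 0.020963/0.362468 ≈ 0.0578.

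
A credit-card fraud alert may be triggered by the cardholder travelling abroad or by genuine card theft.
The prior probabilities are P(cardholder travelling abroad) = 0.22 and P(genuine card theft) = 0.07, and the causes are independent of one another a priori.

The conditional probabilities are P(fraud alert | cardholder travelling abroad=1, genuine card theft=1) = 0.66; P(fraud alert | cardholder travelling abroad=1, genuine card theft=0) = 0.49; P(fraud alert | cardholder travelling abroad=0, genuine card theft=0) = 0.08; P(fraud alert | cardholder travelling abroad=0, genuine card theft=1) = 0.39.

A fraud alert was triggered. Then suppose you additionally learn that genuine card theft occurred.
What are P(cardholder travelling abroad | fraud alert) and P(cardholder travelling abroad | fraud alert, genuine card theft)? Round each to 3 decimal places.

Enumerate the 4 (cardholder travelling abroad, genuine card theft) configurations and weight by the priors:
  P(fraud alert) = 0.08*0.78*0.93 + 0.39*0.78*0.07 + 0.49*0.22*0.93 + 0.66*0.22*0.07
        = 0.058032 + 0.021294 + 0.100254 + 0.010164 = 0.189744
Keeping only the cardholder travelling abroad-present terms gives 0.110418, so
  P(cardholder travelling abroad | fraud alert) = 0.110418 / 0.189744 ≈ 0.582

Now also conditioning on genuine card theft=true:
For the numerator, keep only cardholder travelling abroad=true terms: 0.66·0.22 = 0.145200
Denominator P(fraud alert | genuine card theft): 0.39·0.78 + 0.66·0.22 = 0.449400
Posterior = 0.145200 / 0.449400 ≈ 0.323

P(cardholder travelling abroad | fraud alert) ≈ 0.582; P(cardholder travelling abroad | fraud alert, genuine card theft) ≈ 0.323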